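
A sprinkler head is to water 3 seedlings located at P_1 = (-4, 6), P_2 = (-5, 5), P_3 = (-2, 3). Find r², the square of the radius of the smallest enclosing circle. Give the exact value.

3.38

Side lengths²: P_1P_2² = 2, P_1P_3² = 13, P_2P_3² = 13.
Since P_2P_3² = 13 < 13 + 2 = 15, the triangle is acute, so the smallest enclosing circle is the circumcircle.
Circumcentre = (-3.3, 4.3), r² = 3.38.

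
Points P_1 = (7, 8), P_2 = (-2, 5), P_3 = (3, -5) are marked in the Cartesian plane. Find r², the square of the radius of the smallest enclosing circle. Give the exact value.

4625/98

Side lengths²: P_1P_2² = 90, P_1P_3² = 185, P_2P_3² = 125.
Since P_1P_3² = 185 < 125 + 90 = 215, the triangle is acute, so the smallest enclosing circle is the circumcircle.
Circumcentre = (57/14, 25/14), r² = 4625/98.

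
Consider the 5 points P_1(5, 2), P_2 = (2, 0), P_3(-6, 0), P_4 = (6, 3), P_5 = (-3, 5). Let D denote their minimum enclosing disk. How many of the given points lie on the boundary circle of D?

By Welzl's lemma the MEC is supported by two points (diametrically opposite) or three points (on a circumcircle).
The farthest pair is P_3–P_4 with squared distance 153. The circle on this segment as diameter has centre (0, 1.5) and r² = 153/4 = 38.25.
Check P_1: distance² to centre = 25.25 ≤ 38.25, so it lies inside.
All remaining points lie in this disk, and no smaller disk contains both endpoints, so this is the minimum enclosing circle.
The points at distance exactly r from the centre are P_3, P_4 — 2 points.

2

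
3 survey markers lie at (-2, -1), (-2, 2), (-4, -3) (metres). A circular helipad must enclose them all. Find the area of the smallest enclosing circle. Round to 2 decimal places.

22.78

Call the three points A, B, C in the order given.
Side lengths²: AB² = 9, AC² = 8, BC² = 29.
Since BC² = 29 ≥ 9 + 8 = 17, the angle opposite BC is not acute, so the smallest enclosing circle has BC as diameter.
Centre = midpoint of BC = (-3, -0.5), r² = 29/4 = 7.25.
Area = π·r² = π·7.25 ≈ 22.78.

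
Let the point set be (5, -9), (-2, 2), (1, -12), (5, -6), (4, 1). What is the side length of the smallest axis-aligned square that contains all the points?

14

The bounding box has width 7 and height 14.
An axis-aligned square enclosing the set must have side ≥ max(width, height).
So the minimum side is max(7, 14) = 14.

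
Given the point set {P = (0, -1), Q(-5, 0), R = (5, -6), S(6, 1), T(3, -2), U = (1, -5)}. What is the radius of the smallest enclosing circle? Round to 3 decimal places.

The minimum enclosing circle of a finite set is fixed by two of the points (as a diameter) or three (as a circumcircle).
The minimum enclosing circle is determined by three boundary points: Q, R, S.
Their circumcentre is (27/38, -69/38) with r² = 25925/722.
The farthest remaining point U is at distance² 7381/722 ≤ 25925/722.
r = √(25925/722) ≈ 5.992.

5.992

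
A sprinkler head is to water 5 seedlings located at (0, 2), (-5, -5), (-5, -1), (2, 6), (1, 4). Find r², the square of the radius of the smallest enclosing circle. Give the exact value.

42.5

A smallest enclosing disk is always determined by at most three of the input points on its boundary.
The farthest pair is (-5, -5)–(2, 6) with squared distance 170. The circle on this segment as diameter has centre (-1.5, 0.5) and r² = 170/4 = 42.5.
Check (0, 2): distance² to centre = 4.5 ≤ 42.5, so it lies inside.
All remaining points lie in this disk, and no smaller disk contains both endpoints, so this is the minimum enclosing circle.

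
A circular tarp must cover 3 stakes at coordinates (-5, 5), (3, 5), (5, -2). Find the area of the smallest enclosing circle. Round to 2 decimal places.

Call the three points A, B, C in the order given.
Side lengths²: AB² = 64, AC² = 149, BC² = 53.
Since AC² = 149 ≥ 64 + 53 = 117, the angle opposite AC is not acute, so the smallest enclosing circle has AC as diameter.
Centre = midpoint of AC = (0, 1.5), r² = 149/4 = 37.25.
Area = π·r² = π·37.25 ≈ 117.02.

117.02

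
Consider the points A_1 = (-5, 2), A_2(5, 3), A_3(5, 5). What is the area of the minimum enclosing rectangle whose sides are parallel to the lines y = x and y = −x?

In coordinates u = x + y, v = x − y the rectangle is axis-aligned; the map (x,y)→(u,v) scales areas by 2.
u-values: -3, 8, 10; range = 10 − (-3) = 13.
v-values: -7, 2, 0; range = 2 − (-7) = 9.
Area = (13 × 9) / 2 = 58.5.

58.5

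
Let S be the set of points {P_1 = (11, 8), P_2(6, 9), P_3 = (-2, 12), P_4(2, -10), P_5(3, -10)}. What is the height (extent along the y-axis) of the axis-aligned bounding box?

max y = 12, min y = -10, so height = 22.

22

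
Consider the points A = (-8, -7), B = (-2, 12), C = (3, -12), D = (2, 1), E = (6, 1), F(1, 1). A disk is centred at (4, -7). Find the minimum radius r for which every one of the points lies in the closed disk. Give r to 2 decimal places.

The required radius is the distance from (4, -7) to the farthest point.
Squared distances: 144, 397, 26, 68, 68, 73.
Maximum is 397, attained at B.
r = √397 ≈ 19.92.

19.92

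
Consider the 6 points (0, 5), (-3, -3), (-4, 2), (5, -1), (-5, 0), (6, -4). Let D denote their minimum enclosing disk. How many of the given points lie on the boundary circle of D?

3

By Welzl's lemma the MEC is supported by two points (diametrically opposite) or three points (on a circumcircle).
The minimum enclosing circle is determined by three boundary points: (0, 5), (-5, 0), (6, -4).
Their circumcentre is (0.9, -0.9) with r² = 35.62.
The farthest remaining point (-4, 2) is at distance² 32.42 ≤ 35.62.
The points at distance exactly r from the centre are (0, 5), (-5, 0), (6, -4) — 3 points.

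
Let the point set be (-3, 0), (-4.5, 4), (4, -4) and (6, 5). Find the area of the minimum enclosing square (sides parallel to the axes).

110.25

The bounding box has width 10.5 and height 9.
An axis-aligned square enclosing the set must have side ≥ max(width, height).
So the minimum side is max(10.5, 9) = 10.5.
Area = 10.5² = 110.25.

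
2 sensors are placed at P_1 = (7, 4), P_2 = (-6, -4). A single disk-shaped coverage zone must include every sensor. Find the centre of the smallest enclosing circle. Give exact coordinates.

The smallest circle enclosing two points has them as diameter endpoints.
Centre = midpoint = (0.5, 0); r² = |P_1P_2|²/4 = 233/4 = 58.25.
Centre = (0.5, 0).

(0.5, 0)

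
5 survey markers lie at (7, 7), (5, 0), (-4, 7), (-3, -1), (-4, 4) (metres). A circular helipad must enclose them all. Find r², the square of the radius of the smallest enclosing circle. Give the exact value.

The minimum enclosing circle of a finite set is fixed by two of the points (as a diameter) or three (as a circumcircle).
The minimum enclosing circle is determined by three boundary points: (7, 7), (-4, 7), (-3, -1).
Their circumcentre is (1.5, 3.625) with r² = 41.640625.
The farthest remaining point (-4, 4) is at distance² 30.390625 ≤ 41.640625.

41.640625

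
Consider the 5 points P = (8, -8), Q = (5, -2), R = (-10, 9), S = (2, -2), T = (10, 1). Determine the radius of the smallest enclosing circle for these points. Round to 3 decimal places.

The farthest pair is P–R with squared distance 613. The circle on this segment as diameter has centre (-1, 0.5) and r² = 613/4 = 153.25.
Check Q: distance² to centre = 42.25 ≤ 153.25, so it lies inside.
All remaining points lie in this disk, and no smaller disk contains both endpoints, so this is the minimum enclosing circle.
r = √(153.25) ≈ 12.379.

12.379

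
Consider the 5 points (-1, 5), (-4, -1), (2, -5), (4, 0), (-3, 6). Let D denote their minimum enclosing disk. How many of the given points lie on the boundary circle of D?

2

By Welzl's lemma the MEC is supported by two points (diametrically opposite) or three points (on a circumcircle).
The farthest pair is (2, -5)–(-3, 6) with squared distance 146. The circle on this segment as diameter has centre (-0.5, 0.5) and r² = 146/4 = 36.5.
Check (-1, 5): distance² to centre = 20.5 ≤ 36.5, so it lies inside.
All remaining points lie in this disk, and no smaller disk contains both endpoints, so this is the minimum enclosing circle.
The points at distance exactly r from the centre are (2, -5), (-3, 6) — 2 points.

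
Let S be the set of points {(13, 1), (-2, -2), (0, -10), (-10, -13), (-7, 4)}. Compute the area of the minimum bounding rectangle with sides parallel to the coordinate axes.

x ranges over [-10, 13], width 23.
y ranges over [-13, 4], height 17.
Area = 23 × 17 = 391.

391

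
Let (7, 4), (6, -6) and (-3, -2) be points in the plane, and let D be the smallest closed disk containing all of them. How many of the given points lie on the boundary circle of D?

3

Call the three points A, B, C in the order given.
Side lengths²: AB² = 101, AC² = 136, BC² = 97.
Since AC² = 136 < 101 + 97 = 198, the triangle is acute, so the smallest enclosing circle is the circumcircle.
Circumcentre = (281/94, -61/94), r² = 166549/4418.
The points at distance exactly r from the centre are (7, 4), (6, -6), (-3, -2) — 3 points.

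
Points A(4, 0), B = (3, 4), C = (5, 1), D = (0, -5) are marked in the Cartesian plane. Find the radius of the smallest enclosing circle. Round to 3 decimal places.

4.743

The farthest pair is B–D with squared distance 90. The circle on this segment as diameter has centre (1.5, -0.5) and r² = 90/4 = 22.5.
Check A: distance² to centre = 6.5 ≤ 22.5, so it lies inside.
All remaining points lie in this disk, and no smaller disk contains both endpoints, so this is the minimum enclosing circle.
r = √(22.5) ≈ 4.743.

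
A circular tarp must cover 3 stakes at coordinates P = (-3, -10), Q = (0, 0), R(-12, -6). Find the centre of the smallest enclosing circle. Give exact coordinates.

(-191/34, -64/17)

Side lengths²: PQ² = 109, PR² = 97, QR² = 180.
Since QR² = 180 < 109 + 97 = 206, the triangle is acute, so the smallest enclosing circle is the circumcircle.
Circumcentre = (-191/34, -64/17), r² = 52865/1156.
Centre = (-191/34, -64/17).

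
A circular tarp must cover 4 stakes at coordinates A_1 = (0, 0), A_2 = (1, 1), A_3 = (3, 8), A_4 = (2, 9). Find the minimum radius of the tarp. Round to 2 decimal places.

The farthest pair is A_1–A_4 with squared distance 85. The circle on this segment as diameter has centre (1, 4.5) and r² = 85/4 = 21.25.
Check A_2: distance² to centre = 12.25 ≤ 21.25, so it lies inside.
All remaining points lie in this disk, and no smaller disk contains both endpoints, so this is the minimum enclosing circle.
r = √(21.25) ≈ 4.61.

4.61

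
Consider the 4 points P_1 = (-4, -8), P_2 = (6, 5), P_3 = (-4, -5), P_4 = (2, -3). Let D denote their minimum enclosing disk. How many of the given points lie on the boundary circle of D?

By Welzl's lemma the MEC is supported by two points (diametrically opposite) or three points (on a circumcircle).
The farthest pair is P_1–P_2 with squared distance 269. The circle on this segment as diameter has centre (1, -1.5) and r² = 269/4 = 67.25.
Check P_3: distance² to centre = 37.25 ≤ 67.25, so it lies inside.
All remaining points lie in this disk, and no smaller disk contains both endpoints, so this is the minimum enclosing circle.
The points at distance exactly r from the centre are P_1, P_2 — 2 points.

2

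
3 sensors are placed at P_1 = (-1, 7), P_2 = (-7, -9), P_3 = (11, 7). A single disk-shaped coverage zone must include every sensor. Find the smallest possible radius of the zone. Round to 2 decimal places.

Side lengths²: P_1P_2² = 292, P_1P_3² = 144, P_2P_3² = 580.
Since P_2P_3² = 580 ≥ 292 + 144 = 436, the angle opposite P_2P_3 is not acute, so the smallest enclosing circle has P_2P_3 as diameter.
Centre = midpoint of P_2P_3 = (2, -1), r² = 580/4 = 145.
r = √145 ≈ 12.04.

12.04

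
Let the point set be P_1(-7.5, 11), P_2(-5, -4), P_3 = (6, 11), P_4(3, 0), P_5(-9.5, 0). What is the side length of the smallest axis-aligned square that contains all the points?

15.5

The bounding box has width 15.5 and height 15.
An axis-aligned square enclosing the set must have side ≥ max(width, height).
So the minimum side is max(15.5, 15) = 15.5.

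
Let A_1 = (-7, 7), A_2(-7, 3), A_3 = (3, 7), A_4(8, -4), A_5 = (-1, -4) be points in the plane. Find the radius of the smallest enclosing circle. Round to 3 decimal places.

9.301

A smallest enclosing disk is always determined by at most three of the input points on its boundary.
The farthest pair is A_1–A_4 with squared distance 346. The circle on this segment as diameter has centre (0.5, 1.5) and r² = 346/4 = 86.5.
Check A_2: distance² to centre = 58.5 ≤ 86.5, so it lies inside.
All remaining points lie in this disk, and no smaller disk contains both endpoints, so this is the minimum enclosing circle.
r = √(86.5) ≈ 9.301.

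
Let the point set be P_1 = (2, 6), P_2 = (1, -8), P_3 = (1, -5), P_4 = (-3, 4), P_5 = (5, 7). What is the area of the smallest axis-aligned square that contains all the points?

225

The bounding box has width 8 and height 15.
An axis-aligned square enclosing the set must have side ≥ max(width, height).
So the minimum side is max(8, 15) = 15.
Area = 15² = 225.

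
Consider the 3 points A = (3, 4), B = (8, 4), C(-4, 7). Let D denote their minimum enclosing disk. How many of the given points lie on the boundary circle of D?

Side lengths²: AB² = 25, AC² = 58, BC² = 153.
Since BC² = 153 ≥ 58 + 25 = 83, the angle opposite BC is not acute, so the smallest enclosing circle has BC as diameter.
Centre = midpoint of BC = (2, 5.5), r² = 153/4 = 38.25.
The points at distance exactly r from the centre are B, C — 2 points.

2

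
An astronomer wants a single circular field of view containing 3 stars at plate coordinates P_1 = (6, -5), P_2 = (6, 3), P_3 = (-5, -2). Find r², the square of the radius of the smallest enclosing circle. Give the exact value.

Side lengths²: P_1P_2² = 64, P_1P_3² = 130, P_2P_3² = 146.
Since P_2P_3² = 146 < 130 + 64 = 194, the triangle is acute, so the smallest enclosing circle is the circumcircle.
Circumcentre = (13/11, -1), r² = 4745/121.

4745/121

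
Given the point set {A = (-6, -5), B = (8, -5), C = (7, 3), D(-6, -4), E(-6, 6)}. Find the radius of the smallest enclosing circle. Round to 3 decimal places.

8.902

A smallest enclosing disk is always determined by at most three of the input points on its boundary.
The farthest pair is B–E with squared distance 317. The circle on this segment as diameter has centre (1, 0.5) and r² = 317/4 = 79.25.
Check A: distance² to centre = 79.25 ≤ 79.25, so it lies inside.
All remaining points lie in this disk, and no smaller disk contains both endpoints, so this is the minimum enclosing circle.
r = √(79.25) ≈ 8.902.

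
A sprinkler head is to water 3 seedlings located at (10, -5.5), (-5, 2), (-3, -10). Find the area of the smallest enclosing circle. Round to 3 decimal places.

227.254

Call the three points A, B, C in the order given.
Side lengths²: AB² = 281.25, AC² = 189.25, BC² = 148.
Since AB² = 281.25 < 189.25 + 148 = 337.25, the triangle is acute, so the smallest enclosing circle is the circumcircle.
Circumcentre = (41/22, -133/44), r² = 140045/1936.
Area = π·r² = π·140045/1936 ≈ 227.254.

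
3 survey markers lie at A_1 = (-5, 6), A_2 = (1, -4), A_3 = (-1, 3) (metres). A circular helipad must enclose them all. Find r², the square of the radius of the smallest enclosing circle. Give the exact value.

34

Side lengths²: A_1A_2² = 136, A_1A_3² = 25, A_2A_3² = 53.
Since A_1A_2² = 136 ≥ 53 + 25 = 78, the angle opposite A_1A_2 is not acute, so the smallest enclosing circle has A_1A_2 as diameter.
Centre = midpoint of A_1A_2 = (-2, 1), r² = 136/4 = 34.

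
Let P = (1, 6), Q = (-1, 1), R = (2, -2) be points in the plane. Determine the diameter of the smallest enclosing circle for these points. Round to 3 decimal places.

8.062

Side lengths²: PQ² = 29, PR² = 65, QR² = 18.
Since PR² = 65 ≥ 29 + 18 = 47, the angle opposite PR is not acute, so the smallest enclosing circle has PR as diameter.
Centre = midpoint of PR = (1.5, 2), r² = 65/4 = 16.25.
Diameter = 2r = 2√(16.25) ≈ 8.062.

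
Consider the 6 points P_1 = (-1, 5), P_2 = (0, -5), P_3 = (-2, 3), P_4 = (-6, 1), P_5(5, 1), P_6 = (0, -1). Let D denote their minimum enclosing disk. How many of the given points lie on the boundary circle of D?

The minimum enclosing circle of a finite set is fixed by two of the points (as a diameter) or three (as a circumcircle).
The minimum enclosing circle is determined by three boundary points: P_2, P_4, P_5.
Their circumcentre is (-0.5, 0.5) with r² = 30.5.
The farthest remaining point P_1 is at distance² 20.5 ≤ 30.5.
The points at distance exactly r from the centre are P_2, P_4, P_5 — 3 points.

3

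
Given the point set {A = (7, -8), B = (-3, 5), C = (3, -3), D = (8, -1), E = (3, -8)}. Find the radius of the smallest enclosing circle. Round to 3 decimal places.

The farthest pair is A–B with squared distance 269. The circle on this segment as diameter has centre (2, -1.5) and r² = 269/4 = 67.25.
Check C: distance² to centre = 3.25 ≤ 67.25, so it lies inside.
All remaining points lie in this disk, and no smaller disk contains both endpoints, so this is the minimum enclosing circle.
r = √(67.25) ≈ 8.201.

8.201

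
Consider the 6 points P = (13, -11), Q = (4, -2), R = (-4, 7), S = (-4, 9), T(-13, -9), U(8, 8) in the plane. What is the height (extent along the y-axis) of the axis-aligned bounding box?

max y = 9, min y = -11, so height = 20.

20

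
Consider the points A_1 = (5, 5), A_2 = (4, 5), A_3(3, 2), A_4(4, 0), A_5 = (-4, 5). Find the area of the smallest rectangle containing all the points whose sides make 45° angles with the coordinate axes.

58.5

In coordinates u = x + y, v = x − y the rectangle is axis-aligned; the map (x,y)→(u,v) scales areas by 2.
u-values: 10, 9, 5, 4, 1; range = 10 − 1 = 9.
v-values: 0, -1, 1, 4, -9; range = 4 − (-9) = 13.
Area = (9 × 13) / 2 = 58.5.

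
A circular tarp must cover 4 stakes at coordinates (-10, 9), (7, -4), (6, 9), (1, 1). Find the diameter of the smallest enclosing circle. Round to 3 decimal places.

21.401

The farthest pair is (-10, 9)–(7, -4) with squared distance 458. The circle on this segment as diameter has centre (-1.5, 2.5) and r² = 458/4 = 114.5.
Check (6, 9): distance² to centre = 98.5 ≤ 114.5, so it lies inside.
All remaining points lie in this disk, and no smaller disk contains both endpoints, so this is the minimum enclosing circle.
Diameter = 2r = 2√(114.5) ≈ 21.401.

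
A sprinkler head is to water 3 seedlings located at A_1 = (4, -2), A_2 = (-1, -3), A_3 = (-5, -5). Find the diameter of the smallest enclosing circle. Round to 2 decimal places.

9.49

Side lengths²: A_1A_2² = 26, A_1A_3² = 90, A_2A_3² = 20.
Since A_1A_3² = 90 ≥ 26 + 20 = 46, the angle opposite A_1A_3 is not acute, so the smallest enclosing circle has A_1A_3 as diameter.
Centre = midpoint of A_1A_3 = (-0.5, -3.5), r² = 90/4 = 22.5.
Diameter = 2r = 2√(22.5) ≈ 9.49.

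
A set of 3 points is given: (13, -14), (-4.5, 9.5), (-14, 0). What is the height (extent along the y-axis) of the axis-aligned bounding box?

23.5

max y = 9.5, min y = -14, so height = 23.5.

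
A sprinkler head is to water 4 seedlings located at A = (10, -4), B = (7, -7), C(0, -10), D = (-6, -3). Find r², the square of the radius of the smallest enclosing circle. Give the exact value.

64.25

The farthest pair is A–D with squared distance 257. The circle on this segment as diameter has centre (2, -3.5) and r² = 257/4 = 64.25.
Check B: distance² to centre = 37.25 ≤ 64.25, so it lies inside.
All remaining points lie in this disk, and no smaller disk contains both endpoints, so this is the minimum enclosing circle.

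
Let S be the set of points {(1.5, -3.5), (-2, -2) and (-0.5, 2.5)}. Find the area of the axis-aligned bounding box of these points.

21

x ranges over [-2, 1.5], width 3.5.
y ranges over [-3.5, 2.5], height 6.
Area = 3.5 × 6 = 21.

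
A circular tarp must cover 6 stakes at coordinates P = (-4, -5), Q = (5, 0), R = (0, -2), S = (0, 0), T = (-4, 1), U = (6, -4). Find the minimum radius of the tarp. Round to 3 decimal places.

The minimum enclosing circle of a finite set is fixed by two of the points (as a diameter) or three (as a circumcircle).
The minimum enclosing circle is determined by three boundary points: P, T, U.
Their circumcentre is (0.75, -2) with r² = 31.5625.
The farthest remaining point Q is at distance² 22.0625 ≤ 31.5625.
r = √(31.5625) ≈ 5.618.

5.618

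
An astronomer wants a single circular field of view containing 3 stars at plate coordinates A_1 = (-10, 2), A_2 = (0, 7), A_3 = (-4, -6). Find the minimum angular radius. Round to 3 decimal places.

Side lengths²: A_1A_2² = 125, A_1A_3² = 100, A_2A_3² = 185.
Since A_2A_3² = 185 < 125 + 100 = 225, the triangle is acute, so the smallest enclosing circle is the circumcircle.
Circumcentre = (-35/11, 19/22), r² = 23125/484.
r = √(23125/484) ≈ 6.912.

6.912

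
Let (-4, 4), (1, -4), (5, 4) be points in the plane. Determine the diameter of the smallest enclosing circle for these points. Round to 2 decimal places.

Call the three points A, B, C in the order given.
Side lengths²: AB² = 89, AC² = 81, BC² = 80.
Since AB² = 89 < 81 + 80 = 161, the triangle is acute, so the smallest enclosing circle is the circumcircle.
Circumcentre = (0.5, 1.25), r² = 27.8125.
Diameter = 2r = 2√(27.8125) ≈ 10.55.

10.55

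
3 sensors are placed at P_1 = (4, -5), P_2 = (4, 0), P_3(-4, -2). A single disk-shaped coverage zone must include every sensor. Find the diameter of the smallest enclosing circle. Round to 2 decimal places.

Side lengths²: P_1P_2² = 25, P_1P_3² = 73, P_2P_3² = 68.
Since P_1P_3² = 73 < 68 + 25 = 93, the triangle is acute, so the smallest enclosing circle is the circumcircle.
Circumcentre = (0.375, -2.5), r² = 19.390625.
Diameter = 2r = 2√(19.390625) ≈ 8.81.

8.81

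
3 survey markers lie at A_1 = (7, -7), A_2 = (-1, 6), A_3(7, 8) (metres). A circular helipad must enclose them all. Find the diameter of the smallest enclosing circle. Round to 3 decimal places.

15.734

Side lengths²: A_1A_2² = 233, A_1A_3² = 225, A_2A_3² = 68.
Since A_1A_2² = 233 < 225 + 68 = 293, the triangle is acute, so the smallest enclosing circle is the circumcircle.
Circumcentre = (4.625, 0.5), r² = 61.890625.
Diameter = 2r = 2√(61.890625) ≈ 15.734.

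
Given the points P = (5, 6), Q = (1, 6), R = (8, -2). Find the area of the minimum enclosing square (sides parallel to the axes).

The bounding box has width 7 and height 8.
An axis-aligned square enclosing the set must have side ≥ max(width, height).
So the minimum side is max(7, 8) = 8.
Area = 8² = 64.

64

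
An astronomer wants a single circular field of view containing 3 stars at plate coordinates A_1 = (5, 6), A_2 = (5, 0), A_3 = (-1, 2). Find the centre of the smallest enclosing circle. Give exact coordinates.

(8/3, 3)

Side lengths²: A_1A_2² = 36, A_1A_3² = 52, A_2A_3² = 40.
Since A_1A_3² = 52 < 40 + 36 = 76, the triangle is acute, so the smallest enclosing circle is the circumcircle.
Circumcentre = (8/3, 3), r² = 130/9.
Centre = (8/3, 3).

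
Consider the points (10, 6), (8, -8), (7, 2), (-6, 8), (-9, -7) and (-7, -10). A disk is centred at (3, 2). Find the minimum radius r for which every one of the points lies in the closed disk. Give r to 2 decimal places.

15.62

The required radius is the distance from (3, 2) to the farthest point.
Squared distances: 65, 125, 16, 117, 225, 244.
Maximum is 244, attained at (-7, -10).
r = √244 ≈ 15.62.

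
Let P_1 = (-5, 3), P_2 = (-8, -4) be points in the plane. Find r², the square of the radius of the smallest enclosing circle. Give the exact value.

The smallest circle enclosing two points has them as diameter endpoints.
Centre = midpoint = (-6.5, -0.5); r² = |P_1P_2|²/4 = 58/4 = 14.5.

14.5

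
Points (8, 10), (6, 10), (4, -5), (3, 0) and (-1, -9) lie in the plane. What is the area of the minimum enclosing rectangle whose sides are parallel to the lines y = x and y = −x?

182

In coordinates u = x + y, v = x − y the rectangle is axis-aligned; the map (x,y)→(u,v) scales areas by 2.
u-values: 18, 16, -1, 3, -10; range = 18 − (-10) = 28.
v-values: -2, -4, 9, 3, 8; range = 9 − (-4) = 13.
Area = (28 × 13) / 2 = 182.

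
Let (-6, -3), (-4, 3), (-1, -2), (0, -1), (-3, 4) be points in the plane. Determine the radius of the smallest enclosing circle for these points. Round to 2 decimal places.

By Welzl's lemma the MEC is supported by two points (diametrically opposite) or three points (on a circumcircle).
The minimum enclosing circle is determined by three boundary points: (-6, -3), (0, -1), (-3, 4).
Their circumcentre is (-67/18, 1/6) with r² = 2465/162.
The farthest remaining point (-1, -2) is at distance² 1961/162 ≤ 2465/162.
r = √(2465/162) ≈ 3.90.

3.90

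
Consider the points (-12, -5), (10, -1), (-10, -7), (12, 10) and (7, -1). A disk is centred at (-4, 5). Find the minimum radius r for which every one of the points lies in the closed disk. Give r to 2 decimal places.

The required radius is the distance from (-4, 5) to the farthest point.
Squared distances: 164, 232, 180, 281, 157.
Maximum is 281, attained at (12, 10).
r = √281 ≈ 16.76.

16.76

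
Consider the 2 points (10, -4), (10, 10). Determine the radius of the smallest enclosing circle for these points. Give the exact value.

7

The smallest circle enclosing two points has them as diameter endpoints.
Centre = midpoint = (10, 3); r² = |(10, -4)−(10, 10)|²/4 = 196/4 = 49.
r = √49 = 7.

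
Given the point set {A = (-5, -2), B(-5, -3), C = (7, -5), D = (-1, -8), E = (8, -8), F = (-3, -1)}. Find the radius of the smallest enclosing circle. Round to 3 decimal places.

The minimum enclosing circle of a finite set is fixed by two of the points (as a diameter) or three (as a circumcircle).
The farthest pair is A–E with squared distance 205. The circle on this segment as diameter has centre (1.5, -5) and r² = 205/4 = 51.25.
Check B: distance² to centre = 46.25 ≤ 51.25, so it lies inside.
All remaining points lie in this disk, and no smaller disk contains both endpoints, so this is the minimum enclosing circle.
r = √(51.25) ≈ 7.159.

7.159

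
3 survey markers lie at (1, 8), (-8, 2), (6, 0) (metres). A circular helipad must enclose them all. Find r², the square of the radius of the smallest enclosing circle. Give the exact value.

28925/578

Call the three points A, B, C in the order given.
Side lengths²: AB² = 117, AC² = 89, BC² = 200.
Since BC² = 200 < 117 + 89 = 206, the triangle is acute, so the smallest enclosing circle is the circumcircle.
Circumcentre = (-33/34, 41/34), r² = 28925/578.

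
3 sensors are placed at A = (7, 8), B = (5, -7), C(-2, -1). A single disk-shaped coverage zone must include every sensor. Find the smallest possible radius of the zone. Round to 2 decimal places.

7.59

Side lengths²: AB² = 229, AC² = 162, BC² = 85.
Since AB² = 229 < 162 + 85 = 247, the triangle is acute, so the smallest enclosing circle is the circumcircle.
Circumcentre = (141/26, 15/26), r² = 19465/338.
r = √(19465/338) ≈ 7.59.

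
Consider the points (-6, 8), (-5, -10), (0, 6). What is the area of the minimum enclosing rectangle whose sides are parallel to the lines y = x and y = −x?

In coordinates u = x + y, v = x − y the rectangle is axis-aligned; the map (x,y)→(u,v) scales areas by 2.
u-values: 2, -15, 6; range = 6 − (-15) = 21.
v-values: -14, 5, -6; range = 5 − (-14) = 19.
Area = (21 × 19) / 2 = 199.5.

199.5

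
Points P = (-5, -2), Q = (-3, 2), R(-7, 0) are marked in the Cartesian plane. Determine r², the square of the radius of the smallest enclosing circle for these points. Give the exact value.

Side lengths²: PQ² = 20, PR² = 8, QR² = 20.
Since QR² = 20 < 20 + 8 = 28, the triangle is acute, so the smallest enclosing circle is the circumcircle.
Circumcentre = (-14/3, 1/3), r² = 50/9.

50/9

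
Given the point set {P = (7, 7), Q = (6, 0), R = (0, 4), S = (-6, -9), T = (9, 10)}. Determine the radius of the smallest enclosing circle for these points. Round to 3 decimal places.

12.104

By Welzl's lemma the MEC is supported by two points (diametrically opposite) or three points (on a circumcircle).
The farthest pair is S–T with squared distance 586. The circle on this segment as diameter has centre (1.5, 0.5) and r² = 586/4 = 146.5.
Check P: distance² to centre = 72.5 ≤ 146.5, so it lies inside.
All remaining points lie in this disk, and no smaller disk contains both endpoints, so this is the minimum enclosing circle.
r = √(146.5) ≈ 12.104.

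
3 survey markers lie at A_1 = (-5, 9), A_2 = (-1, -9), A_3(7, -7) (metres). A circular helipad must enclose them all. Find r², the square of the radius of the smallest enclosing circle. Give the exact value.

Side lengths²: A_1A_2² = 340, A_1A_3² = 400, A_2A_3² = 68.
Since A_1A_3² = 400 < 340 + 68 = 408, the triangle is acute, so the smallest enclosing circle is the circumcircle.
Circumcentre = (15/19, 16/19), r² = 36125/361.

36125/361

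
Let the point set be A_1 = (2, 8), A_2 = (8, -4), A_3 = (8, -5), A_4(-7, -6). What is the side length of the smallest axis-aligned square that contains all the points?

15

The bounding box has width 15 and height 14.
An axis-aligned square enclosing the set must have side ≥ max(width, height).
So the minimum side is max(15, 14) = 15.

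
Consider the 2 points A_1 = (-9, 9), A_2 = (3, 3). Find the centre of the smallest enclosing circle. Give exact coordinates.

The smallest circle enclosing two points has them as diameter endpoints.
Centre = midpoint = (-3, 6); r² = |A_1A_2|²/4 = 180/4 = 45.
Centre = (-3, 6).

(-3, 6)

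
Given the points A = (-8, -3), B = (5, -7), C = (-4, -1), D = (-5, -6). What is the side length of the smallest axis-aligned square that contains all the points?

13

The bounding box has width 13 and height 6.
An axis-aligned square enclosing the set must have side ≥ max(width, height).
So the minimum side is max(13, 6) = 13.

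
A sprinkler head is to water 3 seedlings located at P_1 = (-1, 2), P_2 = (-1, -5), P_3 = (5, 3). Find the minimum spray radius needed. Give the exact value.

5

Side lengths²: P_1P_2² = 49, P_1P_3² = 37, P_2P_3² = 100.
Since P_2P_3² = 100 ≥ 49 + 37 = 86, the angle opposite P_2P_3 is not acute, so the smallest enclosing circle has P_2P_3 as diameter.
Centre = midpoint of P_2P_3 = (2, -1), r² = 100/4 = 25.
r = √25 = 5.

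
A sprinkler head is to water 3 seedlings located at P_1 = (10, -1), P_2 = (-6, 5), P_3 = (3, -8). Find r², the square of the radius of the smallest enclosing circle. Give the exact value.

9125/121

Side lengths²: P_1P_2² = 292, P_1P_3² = 98, P_2P_3² = 250.
Since P_1P_2² = 292 < 250 + 98 = 348, the triangle is acute, so the smallest enclosing circle is the circumcircle.
Circumcentre = (16/11, 6/11), r² = 9125/121.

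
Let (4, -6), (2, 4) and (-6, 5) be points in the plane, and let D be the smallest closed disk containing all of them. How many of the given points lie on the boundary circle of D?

2

Call the three points A, B, C in the order given.
Side lengths²: AB² = 104, AC² = 221, BC² = 65.
Since AC² = 221 ≥ 104 + 65 = 169, the angle opposite AC is not acute, so the smallest enclosing circle has AC as diameter.
Centre = midpoint of AC = (-1, -0.5), r² = 221/4 = 55.25.
The points at distance exactly r from the centre are (4, -6), (-6, 5) — 2 points.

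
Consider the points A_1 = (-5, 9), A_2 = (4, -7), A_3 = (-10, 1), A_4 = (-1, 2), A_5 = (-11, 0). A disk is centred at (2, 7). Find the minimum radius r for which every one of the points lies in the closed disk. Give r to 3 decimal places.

14.765

The required radius is the distance from (2, 7) to the farthest point.
Squared distances: 53, 200, 180, 34, 218.
Maximum is 218, attained at A_5.
r = √218 ≈ 14.765.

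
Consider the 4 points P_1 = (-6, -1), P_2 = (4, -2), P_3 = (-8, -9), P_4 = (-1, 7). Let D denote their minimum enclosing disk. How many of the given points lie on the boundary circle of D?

2

The farthest pair is P_3–P_4 with squared distance 305. The circle on this segment as diameter has centre (-4.5, -1) and r² = 305/4 = 76.25.
Check P_1: distance² to centre = 2.25 ≤ 76.25, so it lies inside.
All remaining points lie in this disk, and no smaller disk contains both endpoints, so this is the minimum enclosing circle.
The points at distance exactly r from the centre are P_3, P_4 — 2 points.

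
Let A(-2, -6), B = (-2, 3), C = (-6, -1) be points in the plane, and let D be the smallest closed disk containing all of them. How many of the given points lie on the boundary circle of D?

Side lengths²: AB² = 81, AC² = 41, BC² = 32.
Since AB² = 81 ≥ 41 + 32 = 73, the angle opposite AB is not acute, so the smallest enclosing circle has AB as diameter.
Centre = midpoint of AB = (-2, -1.5), r² = 81/4 = 20.25.
The points at distance exactly r from the centre are A, B — 2 points.

2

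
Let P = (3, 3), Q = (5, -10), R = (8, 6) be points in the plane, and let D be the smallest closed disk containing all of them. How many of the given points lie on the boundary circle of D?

Side lengths²: PQ² = 173, PR² = 34, QR² = 265.
Since QR² = 265 ≥ 173 + 34 = 207, the angle opposite QR is not acute, so the smallest enclosing circle has QR as diameter.
Centre = midpoint of QR = (6.5, -2), r² = 265/4 = 66.25.
The points at distance exactly r from the centre are Q, R — 2 points.

2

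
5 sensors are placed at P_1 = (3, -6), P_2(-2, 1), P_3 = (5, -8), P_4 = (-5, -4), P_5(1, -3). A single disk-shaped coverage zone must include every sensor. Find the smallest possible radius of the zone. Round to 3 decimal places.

A smallest enclosing disk is always determined by at most three of the input points on its boundary.
The minimum enclosing circle is determined by three boundary points: P_2, P_3, P_4.
Their circumcentre is (24/31, -126/31) with r² = 32045/961.
The farthest remaining point P_1 is at distance² 8361/961 ≤ 32045/961.
r = √(32045/961) ≈ 5.775.

5.775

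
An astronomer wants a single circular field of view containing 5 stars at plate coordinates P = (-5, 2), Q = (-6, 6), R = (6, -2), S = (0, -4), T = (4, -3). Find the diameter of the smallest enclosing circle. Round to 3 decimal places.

By Welzl's lemma the MEC is supported by two points (diametrically opposite) or three points (on a circumcircle).
The farthest pair is Q–R with squared distance 208. The circle on this segment as diameter has centre (0, 2) and r² = 208/4 = 52.
Check P: distance² to centre = 25 ≤ 52, so it lies inside.
All remaining points lie in this disk, and no smaller disk contains both endpoints, so this is the minimum enclosing circle.
Diameter = 2r = 2√52 ≈ 14.422.

14.422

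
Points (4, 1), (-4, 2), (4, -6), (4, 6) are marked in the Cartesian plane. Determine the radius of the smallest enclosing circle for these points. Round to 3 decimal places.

6.325

By Welzl's lemma the MEC is supported by two points (diametrically opposite) or three points (on a circumcircle).
The minimum enclosing circle is determined by three boundary points: (-4, 2), (4, -6), (4, 6).
Their circumcentre is (2, 0) with r² = 40.
The farthest remaining point (4, 1) is at distance² 5 ≤ 40.
r = √40 ≈ 6.325.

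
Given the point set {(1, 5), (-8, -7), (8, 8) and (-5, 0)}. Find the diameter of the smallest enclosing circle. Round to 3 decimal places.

21.932

By Welzl's lemma the MEC is supported by two points (diametrically opposite) or three points (on a circumcircle).
The farthest pair is (-8, -7)–(8, 8) with squared distance 481. The circle on this segment as diameter has centre (0, 0.5) and r² = 481/4 = 120.25.
Check (1, 5): distance² to centre = 21.25 ≤ 120.25, so it lies inside.
All remaining points lie in this disk, and no smaller disk contains both endpoints, so this is the minimum enclosing circle.
Diameter = 2r = 2√(120.25) ≈ 21.932.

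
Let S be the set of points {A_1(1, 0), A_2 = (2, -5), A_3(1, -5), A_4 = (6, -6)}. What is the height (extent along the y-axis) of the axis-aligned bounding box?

max y = 0, min y = -6, so height = 6.

6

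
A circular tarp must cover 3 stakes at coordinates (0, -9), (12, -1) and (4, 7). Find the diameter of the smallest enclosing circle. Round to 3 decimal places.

16.819

Call the three points A, B, C in the order given.
Side lengths²: AB² = 208, AC² = 272, BC² = 128.
Since AC² = 272 < 208 + 128 = 336, the triangle is acute, so the smallest enclosing circle is the circumcircle.
Circumcentre = (3.6, -1.4), r² = 70.72.
Diameter = 2r = 2√(70.72) ≈ 16.819.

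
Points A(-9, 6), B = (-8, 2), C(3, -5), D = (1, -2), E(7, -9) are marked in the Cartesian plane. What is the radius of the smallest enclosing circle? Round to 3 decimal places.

By Welzl's lemma the MEC is supported by two points (diametrically opposite) or three points (on a circumcircle).
The farthest pair is A–E with squared distance 481. The circle on this segment as diameter has centre (-1, -1.5) and r² = 481/4 = 120.25.
Check B: distance² to centre = 61.25 ≤ 120.25, so it lies inside.
All remaining points lie in this disk, and no smaller disk contains both endpoints, so this is the minimum enclosing circle.
r = √(120.25) ≈ 10.966.

10.966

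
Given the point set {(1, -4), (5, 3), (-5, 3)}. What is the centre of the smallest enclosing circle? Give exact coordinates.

(0, 17/14)

Call the three points A, B, C in the order given.
Side lengths²: AB² = 65, AC² = 85, BC² = 100.
Since BC² = 100 < 85 + 65 = 150, the triangle is acute, so the smallest enclosing circle is the circumcircle.
Circumcentre = (0, 17/14), r² = 5525/196.
Centre = (0, 17/14).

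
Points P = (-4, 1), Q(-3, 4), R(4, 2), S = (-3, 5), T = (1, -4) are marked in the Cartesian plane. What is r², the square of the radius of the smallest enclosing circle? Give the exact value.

14065/578

The minimum enclosing circle is determined by three boundary points: R, S, T.
Their circumcentre is (-25/34, 21/34) with r² = 14065/578.
The farthest remaining point Q is at distance² 9577/578 ≤ 14065/578.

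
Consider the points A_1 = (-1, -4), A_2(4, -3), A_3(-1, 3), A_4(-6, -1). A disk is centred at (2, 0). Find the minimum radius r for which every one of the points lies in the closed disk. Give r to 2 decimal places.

8.06

The required radius is the distance from (2, 0) to the farthest point.
Squared distances: 25, 13, 18, 65.
Maximum is 65, attained at A_4.
r = √65 ≈ 8.06.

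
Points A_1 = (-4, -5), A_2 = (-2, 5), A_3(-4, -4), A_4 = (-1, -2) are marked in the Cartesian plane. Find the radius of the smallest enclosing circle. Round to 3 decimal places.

5.099

The minimum enclosing circle of a finite set is fixed by two of the points (as a diameter) or three (as a circumcircle).
The farthest pair is A_1–A_2 with squared distance 104. The circle on this segment as diameter has centre (-3, 0) and r² = 104/4 = 26.
Check A_3: distance² to centre = 17 ≤ 26, so it lies inside.
All remaining points lie in this disk, and no smaller disk contains both endpoints, so this is the minimum enclosing circle.
r = √26 ≈ 5.099.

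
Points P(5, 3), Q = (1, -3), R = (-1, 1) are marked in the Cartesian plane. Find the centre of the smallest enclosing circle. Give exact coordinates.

(18/7, 2/7)

Side lengths²: PQ² = 52, PR² = 40, QR² = 20.
Since PQ² = 52 < 40 + 20 = 60, the triangle is acute, so the smallest enclosing circle is the circumcircle.
Circumcentre = (18/7, 2/7), r² = 650/49.
Centre = (18/7, 2/7).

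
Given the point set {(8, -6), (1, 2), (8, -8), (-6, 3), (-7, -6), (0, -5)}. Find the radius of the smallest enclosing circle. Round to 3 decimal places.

A smallest enclosing disk is always determined by at most three of the input points on its boundary.
The farthest pair is (8, -8)–(-6, 3) with squared distance 317. The circle on this segment as diameter has centre (1, -2.5) and r² = 317/4 = 79.25.
Check (8, -6): distance² to centre = 61.25 ≤ 79.25, so it lies inside.
All remaining points lie in this disk, and no smaller disk contains both endpoints, so this is the minimum enclosing circle.
r = √(79.25) ≈ 8.902.

8.902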